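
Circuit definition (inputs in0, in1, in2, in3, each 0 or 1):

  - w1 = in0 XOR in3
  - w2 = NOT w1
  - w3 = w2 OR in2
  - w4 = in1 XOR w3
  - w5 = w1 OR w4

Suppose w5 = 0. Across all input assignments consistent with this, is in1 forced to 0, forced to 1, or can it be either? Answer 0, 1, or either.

w5 = w1 OR w4 must be 0, so both w1 = 0 and w4 = 0.
Every assignment with w5 = 0 has in1 = 1; there are 4 such assignment(s).
  in0=0, in1=1, in2=0, in3=0
  in0=0, in1=1, in2=1, in3=0
  in0=1, in1=1, in2=0, in3=1
  in0=1, in1=1, in2=1, in3=1

1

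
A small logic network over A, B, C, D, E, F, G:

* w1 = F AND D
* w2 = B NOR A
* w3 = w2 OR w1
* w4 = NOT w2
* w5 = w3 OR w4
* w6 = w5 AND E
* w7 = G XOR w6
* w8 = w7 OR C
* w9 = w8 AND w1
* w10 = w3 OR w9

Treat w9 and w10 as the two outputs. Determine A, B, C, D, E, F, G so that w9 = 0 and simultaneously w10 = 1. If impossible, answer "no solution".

Check with A=0 B=0 C=1 D=0 E=0 F=1 G=1:
w1 = F AND D = 1 AND 0 = 0
w2 = B NOR A = 0 NOR 0 = 1
w3 = w2 OR w1 = 1 OR 0 = 1
w4 = NOT w2 = NOT 1 = 0
w5 = w3 OR w4 = 1 OR 0 = 1
w6 = w5 AND E = 1 AND 0 = 0
w7 = G XOR w6 = 1 XOR 0 = 1
w8 = w7 OR C = 1 OR 1 = 1
w9 = w8 AND w1 = 1 AND 0 = 0
w10 = w3 OR w9 = 1 OR 0 = 1
So w9 = 0 and w10 = 1.

A=0 B=0 C=1 D=0 E=0 F=1 G=1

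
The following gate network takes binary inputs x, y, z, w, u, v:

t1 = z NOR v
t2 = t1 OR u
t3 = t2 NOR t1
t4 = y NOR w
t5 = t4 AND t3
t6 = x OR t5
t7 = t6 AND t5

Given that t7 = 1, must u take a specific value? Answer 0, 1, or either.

0

t7 = t6 AND t5 must be 1, so both t6 = 1 and t5 = 1.
t6 = x OR t5 must be 1, so at least one of x, t5 is 1.
t5 = t4 AND t3 must be 1, so both t4 = 1 and t3 = 1.
Every assignment with t7 = 1 has u = 0; there are 6 such assignment(s).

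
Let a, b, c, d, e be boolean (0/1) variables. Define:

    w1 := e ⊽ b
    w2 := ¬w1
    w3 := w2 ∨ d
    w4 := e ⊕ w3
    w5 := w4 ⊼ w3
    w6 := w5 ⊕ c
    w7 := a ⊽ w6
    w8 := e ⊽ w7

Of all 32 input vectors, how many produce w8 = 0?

20

w8 = e ⊽ w7 must be 0, so at least one of e, w7 is 1.
Enumerating the 32 input combinations, 20 give w8 = 0 and 12 give w8 = 1.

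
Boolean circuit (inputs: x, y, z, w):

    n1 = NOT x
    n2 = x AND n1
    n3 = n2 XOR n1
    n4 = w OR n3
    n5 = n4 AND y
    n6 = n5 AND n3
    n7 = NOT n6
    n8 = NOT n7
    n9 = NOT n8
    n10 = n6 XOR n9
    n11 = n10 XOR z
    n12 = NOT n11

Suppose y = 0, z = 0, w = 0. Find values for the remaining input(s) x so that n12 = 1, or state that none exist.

With y = 0, z = 0, w = 0 fixed, none of the 2 settings of x give n12 = 1.
For example, with x=1:
n1 = NOT x = NOT 1 = 0
n2 = x AND n1 = 1 AND 0 = 0
n3 = n2 XOR n1 = 0 XOR 0 = 0
n4 = w OR n3 = 0 OR 0 = 0
n5 = n4 AND y = 0 AND 0 = 0
n6 = n5 AND n3 = 0 AND 0 = 0
n7 = NOT n6 = NOT 0 = 1
n8 = NOT n7 = NOT 1 = 0
n9 = NOT n8 = NOT 0 = 1
n10 = n6 XOR n9 = 0 XOR 1 = 1
n11 = n10 XOR z = 1 XOR 0 = 1
n12 = NOT n11 = NOT 1 = 0
giving n12 = 0 ≠ 1.

no solution exists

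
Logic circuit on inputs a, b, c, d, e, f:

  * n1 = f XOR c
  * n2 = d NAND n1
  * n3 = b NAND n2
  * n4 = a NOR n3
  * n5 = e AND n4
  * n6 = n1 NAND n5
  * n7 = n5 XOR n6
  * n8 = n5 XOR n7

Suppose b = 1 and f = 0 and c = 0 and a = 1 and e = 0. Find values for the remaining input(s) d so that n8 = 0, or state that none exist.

no solution exists

With b = 1 and f = 0 and c = 0 and a = 1 and e = 0 fixed, none of the 2 settings of d give n8 = 0.
For example, with d=0:
n1 = f XOR c = 0 XOR 0 = 0
n2 = d NAND n1 = 0 NAND 0 = 1
n3 = b NAND n2 = 1 NAND 1 = 0
n4 = a NOR n3 = 1 NOR 0 = 0
n5 = e AND n4 = 0 AND 0 = 0
n6 = n1 NAND n5 = 0 NAND 0 = 1
n7 = n5 XOR n6 = 0 XOR 1 = 1
n8 = n5 XOR n7 = 0 XOR 1 = 1
giving n8 = 1 ≠ 0.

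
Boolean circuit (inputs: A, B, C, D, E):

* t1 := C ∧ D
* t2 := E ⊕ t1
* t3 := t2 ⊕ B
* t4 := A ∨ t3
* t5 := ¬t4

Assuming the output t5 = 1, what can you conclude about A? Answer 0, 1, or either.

0

t5 = ¬t4 must be 1, so t4 = 0.
t4 = A ∨ t3 must be 0, so both A = 0 and t3 = 0.
Every assignment with t5 = 1 has A = 0; there are 8 such assignment(s).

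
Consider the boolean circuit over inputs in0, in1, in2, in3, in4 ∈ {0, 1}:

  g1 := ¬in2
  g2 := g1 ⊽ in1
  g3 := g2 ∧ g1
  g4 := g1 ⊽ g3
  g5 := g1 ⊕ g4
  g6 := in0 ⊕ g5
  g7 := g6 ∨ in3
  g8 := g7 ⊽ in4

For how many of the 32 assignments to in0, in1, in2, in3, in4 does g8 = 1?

4

g8 = g7 ⊽ in4 must be 1, so both g7 = 0 and in4 = 0.
Enumerating the 32 input combinations, 4 give g8 = 1 and 28 give g8 = 0.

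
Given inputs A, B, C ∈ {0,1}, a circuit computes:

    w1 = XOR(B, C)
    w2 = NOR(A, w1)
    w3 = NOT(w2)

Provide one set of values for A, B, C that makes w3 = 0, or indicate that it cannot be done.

w3 = NOT(w2) must be 0, so w2 = 1.
w2 = NOR(A, w1) must be 1, so both A = 0 and w1 = 0.
w1 = XOR(B, C) must be 0, so B and C are equal.
Check with A=0 B=1 C=1:
w1 = XOR(B, C) = XOR(1, 1) = 0
w2 = NOR(A, w1) = NOR(0, 0) = 1
w3 = NOT(w2) = NOT 1 = 0
So w3 = 0 as required.

A=0 B=1 C=1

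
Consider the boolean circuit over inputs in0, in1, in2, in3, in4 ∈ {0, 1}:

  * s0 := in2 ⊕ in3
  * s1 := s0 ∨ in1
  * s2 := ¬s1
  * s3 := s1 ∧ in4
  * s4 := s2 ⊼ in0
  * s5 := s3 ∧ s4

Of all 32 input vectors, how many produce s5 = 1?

s5 = s3 ∧ s4 must be 1, so both s3 = 1 and s4 = 1.
s3 = s1 ∧ in4 must be 1, so both s1 = 1 and in4 = 1.
Enumerating the 32 input combinations, 12 give s5 = 1 and 20 give s5 = 0.

12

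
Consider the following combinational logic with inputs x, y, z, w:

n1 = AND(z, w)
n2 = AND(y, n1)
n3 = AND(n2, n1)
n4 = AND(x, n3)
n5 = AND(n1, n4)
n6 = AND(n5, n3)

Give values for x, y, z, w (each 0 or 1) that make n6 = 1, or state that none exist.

n6 = AND(n5, n3) must be 1, so both n5 = 1 and n3 = 1.
n5 = AND(n1, n4) must be 1, so both n1 = 1 and n4 = 1.
n3 = AND(n2, n1) must be 1, so both n2 = 1 and n1 = 1.
Check with x=1, y=1, z=1, w=1:
n1 = AND(z, w) = AND(1, 1) = 1
n2 = AND(y, n1) = AND(1, 1) = 1
n3 = AND(n2, n1) = AND(1, 1) = 1
n4 = AND(x, n3) = AND(1, 1) = 1
n5 = AND(n1, n4) = AND(1, 1) = 1
n6 = AND(n5, n3) = AND(1, 1) = 1
So n6 = 1 as required.

x=1, y=1, z=1, w=1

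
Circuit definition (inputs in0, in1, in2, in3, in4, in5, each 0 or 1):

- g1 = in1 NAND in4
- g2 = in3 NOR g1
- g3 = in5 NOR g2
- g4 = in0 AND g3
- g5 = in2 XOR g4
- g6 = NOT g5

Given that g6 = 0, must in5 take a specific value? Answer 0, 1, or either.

Both values of in5 occur among assignments with g6 = 0:
  in5=0: in0=0, in1=0, in2=1, in3=0, in4=0, in5=0
  in5=1: in0=0, in1=0, in2=1, in3=0, in4=0, in5=1

either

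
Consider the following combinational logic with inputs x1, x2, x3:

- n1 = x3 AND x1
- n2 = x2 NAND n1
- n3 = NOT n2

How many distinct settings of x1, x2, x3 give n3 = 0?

n3 = NOT n2 must be 0, so n2 = 1.
n2 = x2 NAND n1 must be 1, so at least one of x2, n1 is 0.
Enumerating the 8 input combinations, 7 give n3 = 0 and 1 give n3 = 1.

7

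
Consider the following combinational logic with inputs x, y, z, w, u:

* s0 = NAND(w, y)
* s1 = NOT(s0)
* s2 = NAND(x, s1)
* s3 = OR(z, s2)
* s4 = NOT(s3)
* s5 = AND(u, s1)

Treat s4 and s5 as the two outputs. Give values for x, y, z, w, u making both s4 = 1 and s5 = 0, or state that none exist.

Check with x=1 y=1 z=0 w=1 u=0:
s0 = NAND(w, y) = NAND(1, 1) = 0
s1 = NOT(s0) = NOT 0 = 1
s2 = NAND(x, s1) = NAND(1, 1) = 0
s3 = OR(z, s2) = OR(0, 0) = 0
s4 = NOT(s3) = NOT 0 = 1
s5 = AND(u, s1) = AND(0, 1) = 0
So s4 = 1 and s5 = 0.

x=1 y=1 z=0 w=1 u=0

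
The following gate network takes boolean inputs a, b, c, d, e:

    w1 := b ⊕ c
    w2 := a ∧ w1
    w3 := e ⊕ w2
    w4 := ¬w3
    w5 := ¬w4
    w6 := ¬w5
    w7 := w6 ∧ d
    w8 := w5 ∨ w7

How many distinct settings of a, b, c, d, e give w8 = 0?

w8 = w5 ∨ w7 must be 0, so both w5 = 0 and w7 = 0.
w5 = ¬w4 must be 0, so w4 = 1.
Enumerating the 32 input combinations, 8 give w8 = 0 and 24 give w8 = 1.

8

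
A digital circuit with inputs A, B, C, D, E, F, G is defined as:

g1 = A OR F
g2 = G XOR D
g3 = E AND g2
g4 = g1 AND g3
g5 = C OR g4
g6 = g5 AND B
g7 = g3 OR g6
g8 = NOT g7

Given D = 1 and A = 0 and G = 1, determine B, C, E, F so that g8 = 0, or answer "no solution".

B=1, C=1, E=0, F=1

Check with D = 1 and A = 0 and G = 1 and B=1, C=1, E=0, F=1:
g1 = A OR F = 0 OR 1 = 1
g2 = G XOR D = 1 XOR 1 = 0
g3 = E AND g2 = 0 AND 0 = 0
g4 = g1 AND g3 = 1 AND 0 = 0
g5 = C OR g4 = 1 OR 0 = 1
g6 = g5 AND B = 1 AND 1 = 1
g7 = g3 OR g6 = 0 OR 1 = 1
g8 = NOT g7 = NOT 1 = 0
So g8 = 0.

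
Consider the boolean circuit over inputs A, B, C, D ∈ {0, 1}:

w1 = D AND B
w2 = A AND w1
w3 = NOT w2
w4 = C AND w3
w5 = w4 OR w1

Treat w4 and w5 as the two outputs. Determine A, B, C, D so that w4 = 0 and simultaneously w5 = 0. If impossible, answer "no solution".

A=0, B=0, C=0, D=0

Check with A=0, B=0, C=0, D=0:
w1 = D AND B = 0 AND 0 = 0
w2 = A AND w1 = 0 AND 0 = 0
w3 = NOT w2 = NOT 0 = 1
w4 = C AND w3 = 0 AND 1 = 0
w5 = w4 OR w1 = 0 OR 0 = 0
So w4 = 0 and w5 = 0.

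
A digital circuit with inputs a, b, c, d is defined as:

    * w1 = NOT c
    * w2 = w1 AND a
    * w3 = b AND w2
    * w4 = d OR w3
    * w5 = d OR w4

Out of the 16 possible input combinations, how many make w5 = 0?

w5 = d OR w4 must be 0, so both d = 0 and w4 = 0.
Enumerating the 16 input combinations, 7 give w5 = 0 and 9 give w5 = 1.

7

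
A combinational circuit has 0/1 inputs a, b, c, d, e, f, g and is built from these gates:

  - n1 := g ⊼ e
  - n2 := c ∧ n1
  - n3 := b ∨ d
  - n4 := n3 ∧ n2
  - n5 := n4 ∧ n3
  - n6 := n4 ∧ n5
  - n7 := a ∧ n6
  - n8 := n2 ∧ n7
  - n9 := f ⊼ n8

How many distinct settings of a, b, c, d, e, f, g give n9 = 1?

119

n9 = f ⊼ n8 must be 1, so at least one of f, n8 is 0.
Enumerating the 128 input combinations, 119 give n9 = 1 and 9 give n9 = 0.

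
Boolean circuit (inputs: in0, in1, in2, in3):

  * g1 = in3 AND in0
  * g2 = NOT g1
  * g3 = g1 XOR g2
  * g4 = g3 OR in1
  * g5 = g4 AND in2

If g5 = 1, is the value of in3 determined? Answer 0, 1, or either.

Both values of in3 occur among assignments with g5 = 1:
  in3=0: in0=0, in1=0, in2=1, in3=0
  in3=1: in0=0, in1=0, in2=1, in3=1

either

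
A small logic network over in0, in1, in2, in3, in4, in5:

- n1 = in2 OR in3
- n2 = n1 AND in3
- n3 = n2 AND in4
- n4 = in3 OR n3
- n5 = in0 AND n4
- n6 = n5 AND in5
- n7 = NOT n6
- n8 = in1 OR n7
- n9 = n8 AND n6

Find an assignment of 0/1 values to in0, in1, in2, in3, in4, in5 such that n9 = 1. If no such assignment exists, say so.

in0=1, in1=1, in2=0, in3=1, in4=0, in5=1

n9 = n8 AND n6 must be 1, so both n8 = 1 and n6 = 1.
Check with in0=1, in1=1, in2=0, in3=1, in4=0, in5=1:
n1 = in2 OR in3 = 0 OR 1 = 1
n2 = n1 AND in3 = 1 AND 1 = 1
n3 = n2 AND in4 = 1 AND 0 = 0
n4 = in3 OR n3 = 1 OR 0 = 1
n5 = in0 AND n4 = 1 AND 1 = 1
n6 = n5 AND in5 = 1 AND 1 = 1
n7 = NOT n6 = NOT 1 = 0
n8 = in1 OR n7 = 1 OR 0 = 1
n9 = n8 AND n6 = 1 AND 1 = 1
So n9 = 1 as required.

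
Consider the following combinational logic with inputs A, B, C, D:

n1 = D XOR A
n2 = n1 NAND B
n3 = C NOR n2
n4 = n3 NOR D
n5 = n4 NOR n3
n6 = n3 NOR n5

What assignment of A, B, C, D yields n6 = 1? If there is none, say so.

n6 = n3 NOR n5 must be 1, so both n3 = 0 and n5 = 0.
n3 = C NOR n2 must be 0, so at least one of C, n2 is 1.
n5 = n4 NOR n3 must be 0, so at least one of n4, n3 is 1.
Check with A=0 B=1 C=0 D=0:
n1 = D XOR A = 0 XOR 0 = 0
n2 = n1 NAND B = 0 NAND 1 = 1
n3 = C NOR n2 = 0 NOR 1 = 0
n4 = n3 NOR D = 0 NOR 0 = 1
n5 = n4 NOR n3 = 1 NOR 0 = 0
n6 = n3 NOR n5 = 0 NOR 0 = 1
So n6 = 1 as required.

A=0 B=1 C=0 D=0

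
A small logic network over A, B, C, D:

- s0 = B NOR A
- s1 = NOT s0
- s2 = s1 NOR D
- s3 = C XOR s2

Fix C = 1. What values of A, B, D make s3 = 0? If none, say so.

A=0, B=0, D=0

s3 = C XOR s2 must be 0, so C and s2 are equal.
Check with C = 1 and A=0, B=0, D=0:
s0 = B NOR A = 0 NOR 0 = 1
s1 = NOT s0 = NOT 1 = 0
s2 = s1 NOR D = 0 NOR 0 = 1
s3 = C XOR s2 = 1 XOR 1 = 0
So s3 = 0.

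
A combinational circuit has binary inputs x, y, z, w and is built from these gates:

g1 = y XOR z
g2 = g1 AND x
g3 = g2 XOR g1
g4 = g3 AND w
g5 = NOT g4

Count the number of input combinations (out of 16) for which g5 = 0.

2

g5 = NOT g4 must be 0, so g4 = 1.
g4 = g3 AND w must be 1, so both g3 = 1 and w = 1.
Enumerating the 16 input combinations, 2 give g5 = 0 and 14 give g5 = 1.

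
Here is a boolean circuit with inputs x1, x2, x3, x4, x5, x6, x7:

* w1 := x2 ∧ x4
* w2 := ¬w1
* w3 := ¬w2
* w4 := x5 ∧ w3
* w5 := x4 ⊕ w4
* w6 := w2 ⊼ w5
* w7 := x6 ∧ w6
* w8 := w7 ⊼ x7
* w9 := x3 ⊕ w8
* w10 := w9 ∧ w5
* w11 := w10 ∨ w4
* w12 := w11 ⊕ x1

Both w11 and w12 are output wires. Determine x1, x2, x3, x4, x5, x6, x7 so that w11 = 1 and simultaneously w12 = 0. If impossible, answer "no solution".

x1=1 x2=1 x3=1 x4=1 x5=1 x6=1 x7=1

Check with x1=1 x2=1 x3=1 x4=1 x5=1 x6=1 x7=1:
w1 = x2 ∧ x4 = 1 ∧ 1 = 1
w2 = ¬w1 = ¬1 = 0
w3 = ¬w2 = ¬0 = 1
w4 = x5 ∧ w3 = 1 ∧ 1 = 1
w5 = x4 ⊕ w4 = 1 ⊕ 1 = 0
w6 = w2 ⊼ w5 = 0 ⊼ 0 = 1
w7 = x6 ∧ w6 = 1 ∧ 1 = 1
w8 = w7 ⊼ x7 = 1 ⊼ 1 = 0
w9 = x3 ⊕ w8 = 1 ⊕ 0 = 1
w10 = w9 ∧ w5 = 1 ∧ 0 = 0
w11 = w10 ∨ w4 = 0 ∨ 1 = 1
w12 = w11 ⊕ x1 = 1 ⊕ 1 = 0
So w11 = 1 and w12 = 0.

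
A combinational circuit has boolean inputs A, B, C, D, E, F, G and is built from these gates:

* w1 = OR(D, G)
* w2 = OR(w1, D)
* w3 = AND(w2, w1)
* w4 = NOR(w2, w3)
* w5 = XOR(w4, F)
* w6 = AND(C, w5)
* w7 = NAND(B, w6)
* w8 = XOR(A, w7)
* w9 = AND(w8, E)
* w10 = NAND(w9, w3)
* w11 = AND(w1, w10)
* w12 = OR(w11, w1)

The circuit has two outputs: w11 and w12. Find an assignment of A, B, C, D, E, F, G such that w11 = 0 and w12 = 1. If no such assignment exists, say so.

A=0 B=0 C=0 D=1 E=1 F=0 G=1

Check with A=0 B=0 C=0 D=1 E=1 F=0 G=1:
w1 = OR(D, G) = OR(1, 1) = 1
w2 = OR(w1, D) = OR(1, 1) = 1
w3 = AND(w2, w1) = AND(1, 1) = 1
w4 = NOR(w2, w3) = NOR(1, 1) = 0
w5 = XOR(w4, F) = XOR(0, 0) = 0
w6 = AND(C, w5) = AND(0, 0) = 0
w7 = NAND(B, w6) = NAND(0, 0) = 1
w8 = XOR(A, w7) = XOR(0, 1) = 1
w9 = AND(w8, E) = AND(1, 1) = 1
w10 = NAND(w9, w3) = NAND(1, 1) = 0
w11 = AND(w1, w10) = AND(1, 0) = 0
w12 = OR(w11, w1) = OR(0, 1) = 1
So w11 = 0 and w12 = 1.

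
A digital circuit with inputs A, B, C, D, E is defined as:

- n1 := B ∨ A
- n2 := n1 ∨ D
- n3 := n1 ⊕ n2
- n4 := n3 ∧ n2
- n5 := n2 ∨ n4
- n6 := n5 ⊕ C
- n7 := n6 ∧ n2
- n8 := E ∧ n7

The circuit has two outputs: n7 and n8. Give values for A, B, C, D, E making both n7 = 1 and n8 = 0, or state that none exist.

A=1, B=1, C=0, D=0, E=0

Check with A=1, B=1, C=0, D=0, E=0:
n1 = B ∨ A = 1 ∨ 1 = 1
n2 = n1 ∨ D = 1 ∨ 0 = 1
n3 = n1 ⊕ n2 = 1 ⊕ 1 = 0
n4 = n3 ∧ n2 = 0 ∧ 1 = 0
n5 = n2 ∨ n4 = 1 ∨ 0 = 1
n6 = n5 ⊕ C = 1 ⊕ 0 = 1
n7 = n6 ∧ n2 = 1 ∧ 1 = 1
n8 = E ∧ n7 = 0 ∧ 1 = 0
So n7 = 1 and n8 = 0.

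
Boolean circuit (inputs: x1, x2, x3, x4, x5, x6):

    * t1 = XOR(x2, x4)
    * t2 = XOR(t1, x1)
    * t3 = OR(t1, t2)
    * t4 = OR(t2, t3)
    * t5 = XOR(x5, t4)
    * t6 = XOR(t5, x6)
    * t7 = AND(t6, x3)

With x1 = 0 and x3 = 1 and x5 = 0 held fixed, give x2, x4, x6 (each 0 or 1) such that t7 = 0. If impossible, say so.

x2=0 x4=1 x6=1

t7 = AND(t6, x3) must be 0, so at least one of t6, x3 is 0.
Check with x1 = 0 and x3 = 1 and x5 = 0 and x2=0, x4=1, x6=1:
t1 = XOR(x2, x4) = XOR(0, 1) = 1
t2 = XOR(t1, x1) = XOR(1, 0) = 1
t3 = OR(t1, t2) = OR(1, 1) = 1
t4 = OR(t2, t3) = OR(1, 1) = 1
t5 = XOR(x5, t4) = XOR(0, 1) = 1
t6 = XOR(t5, x6) = XOR(1, 1) = 0
t7 = AND(t6, x3) = AND(0, 1) = 0
So t7 = 0.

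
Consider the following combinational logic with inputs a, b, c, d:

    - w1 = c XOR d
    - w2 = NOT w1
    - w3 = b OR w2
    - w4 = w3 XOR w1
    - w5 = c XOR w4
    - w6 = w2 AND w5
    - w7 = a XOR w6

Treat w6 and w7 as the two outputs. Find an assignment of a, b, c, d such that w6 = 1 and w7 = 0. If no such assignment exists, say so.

a=1, b=0, c=0, d=0

Check with a=1, b=0, c=0, d=0:
w1 = c XOR d = 0 XOR 0 = 0
w2 = NOT w1 = NOT 0 = 1
w3 = b OR w2 = 0 OR 1 = 1
w4 = w3 XOR w1 = 1 XOR 0 = 1
w5 = c XOR w4 = 0 XOR 1 = 1
w6 = w2 AND w5 = 1 AND 1 = 1
w7 = a XOR w6 = 1 XOR 1 = 0
So w6 = 1 and w7 = 0.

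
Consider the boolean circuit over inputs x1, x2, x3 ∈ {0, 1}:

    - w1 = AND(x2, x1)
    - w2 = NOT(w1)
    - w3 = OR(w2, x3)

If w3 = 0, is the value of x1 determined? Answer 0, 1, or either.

1

w3 = OR(w2, x3) must be 0, so both w2 = 0 and x3 = 0.
Every assignment with w3 = 0 has x1 = 1; there are 1 such assignment(s).
  x1=1, x2=1, x3=0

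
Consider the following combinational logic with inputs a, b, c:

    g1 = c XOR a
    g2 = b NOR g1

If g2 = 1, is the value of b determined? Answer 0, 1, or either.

0

g2 = b NOR g1 must be 1, so both b = 0 and g1 = 0.
g1 = c XOR a must be 0, so c and a are equal.
Every assignment with g2 = 1 has b = 0; there are 2 such assignment(s).
  a=0, b=0, c=0
  a=1, b=0, c=1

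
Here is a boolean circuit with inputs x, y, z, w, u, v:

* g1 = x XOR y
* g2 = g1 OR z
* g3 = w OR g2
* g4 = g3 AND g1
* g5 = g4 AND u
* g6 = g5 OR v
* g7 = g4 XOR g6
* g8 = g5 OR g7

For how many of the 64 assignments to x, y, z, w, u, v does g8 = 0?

g8 = g5 OR g7 must be 0, so both g5 = 0 and g7 = 0.
g5 = g4 AND u must be 0, so at least one of g4, u is 0.
Enumerating the 64 input combinations, 24 give g8 = 0 and 40 give g8 = 1.

24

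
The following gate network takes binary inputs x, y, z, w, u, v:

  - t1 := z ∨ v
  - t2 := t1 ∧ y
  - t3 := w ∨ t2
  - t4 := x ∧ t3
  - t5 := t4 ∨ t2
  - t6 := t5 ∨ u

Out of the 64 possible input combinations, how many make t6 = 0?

15

t6 = t5 ∨ u must be 0, so both t5 = 0 and u = 0.
t5 = t4 ∨ t2 must be 0, so both t4 = 0 and t2 = 0.
Enumerating the 64 input combinations, 15 give t6 = 0 and 49 give t6 = 1.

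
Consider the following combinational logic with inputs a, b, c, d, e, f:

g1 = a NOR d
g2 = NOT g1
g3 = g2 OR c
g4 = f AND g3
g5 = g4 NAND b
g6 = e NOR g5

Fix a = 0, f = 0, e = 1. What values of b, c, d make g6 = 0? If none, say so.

g6 = e NOR g5 must be 0, so at least one of e, g5 is 1.
Check with a = 0, f = 0, e = 1 and b=1, c=1, d=1:
g1 = a NOR d = 0 NOR 1 = 0
g2 = NOT g1 = NOT 0 = 1
g3 = g2 OR c = 1 OR 1 = 1
g4 = f AND g3 = 0 AND 1 = 0
g5 = g4 NAND b = 0 NAND 1 = 1
g6 = e NOR g5 = 1 NOR 1 = 0
So g6 = 0.

b=1, c=1, d=1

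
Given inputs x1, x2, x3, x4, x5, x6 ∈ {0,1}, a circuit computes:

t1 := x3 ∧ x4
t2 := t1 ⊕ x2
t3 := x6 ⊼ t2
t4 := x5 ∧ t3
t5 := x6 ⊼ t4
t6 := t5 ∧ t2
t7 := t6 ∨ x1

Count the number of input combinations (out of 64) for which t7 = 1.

48

t7 = t6 ∨ x1 must be 1, so at least one of t6, x1 is 1.
Enumerating the 64 input combinations, 48 give t7 = 1 and 16 give t7 = 0.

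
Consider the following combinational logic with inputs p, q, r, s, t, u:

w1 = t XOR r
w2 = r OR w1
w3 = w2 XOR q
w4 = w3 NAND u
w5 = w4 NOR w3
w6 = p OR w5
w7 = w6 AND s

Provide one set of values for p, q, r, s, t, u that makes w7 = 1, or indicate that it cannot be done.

p=1, q=1, r=1, s=1, t=1, u=1

Check with p=1, q=1, r=1, s=1, t=1, u=1:
w1 = t XOR r = 1 XOR 1 = 0
w2 = r OR w1 = 1 OR 0 = 1
w3 = w2 XOR q = 1 XOR 1 = 0
w4 = w3 NAND u = 0 NAND 1 = 1
w5 = w4 NOR w3 = 1 NOR 0 = 0
w6 = p OR w5 = 1 OR 0 = 1
w7 = w6 AND s = 1 AND 1 = 1
So w7 = 1 as required.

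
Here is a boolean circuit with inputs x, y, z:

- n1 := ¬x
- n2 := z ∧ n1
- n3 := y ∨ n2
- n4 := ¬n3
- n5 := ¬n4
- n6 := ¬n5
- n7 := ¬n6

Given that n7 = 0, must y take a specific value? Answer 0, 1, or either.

0

n7 = ¬n6 must be 0, so n6 = 1.
n6 = ¬n5 must be 1, so n5 = 0.
Every assignment with n7 = 0 has y = 0; there are 3 such assignment(s).
  x=0, y=0, z=0
  x=1, y=0, z=0
  x=1, y=0, z=1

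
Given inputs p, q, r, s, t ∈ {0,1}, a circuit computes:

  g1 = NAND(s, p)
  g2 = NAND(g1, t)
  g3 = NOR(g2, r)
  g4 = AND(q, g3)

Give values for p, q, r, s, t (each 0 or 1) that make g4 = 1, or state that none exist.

p=1, q=1, r=0, s=0, t=1

g4 = AND(q, g3) must be 1, so both q = 1 and g3 = 1.
g3 = NOR(g2, r) must be 1, so both g2 = 0 and r = 0.
Check with p=1, q=1, r=0, s=0, t=1:
g1 = NAND(s, p) = NAND(0, 1) = 1
g2 = NAND(g1, t) = NAND(1, 1) = 0
g3 = NOR(g2, r) = NOR(0, 0) = 1
g4 = AND(q, g3) = AND(1, 1) = 1
So g4 = 1 as required.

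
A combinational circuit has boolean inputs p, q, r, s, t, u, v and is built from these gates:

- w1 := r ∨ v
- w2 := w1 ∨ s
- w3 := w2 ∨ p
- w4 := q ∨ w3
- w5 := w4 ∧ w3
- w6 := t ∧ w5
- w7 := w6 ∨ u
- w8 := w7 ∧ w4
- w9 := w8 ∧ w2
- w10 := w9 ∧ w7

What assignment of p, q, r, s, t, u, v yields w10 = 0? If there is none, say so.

p=0, q=0, r=0, s=0, t=0, u=0, v=1

Check with p=0, q=0, r=0, s=0, t=0, u=0, v=1:
w1 = r ∨ v = 0 ∨ 1 = 1
w2 = w1 ∨ s = 1 ∨ 0 = 1
w3 = w2 ∨ p = 1 ∨ 0 = 1
w4 = q ∨ w3 = 0 ∨ 1 = 1
w5 = w4 ∧ w3 = 1 ∧ 1 = 1
w6 = t ∧ w5 = 0 ∧ 1 = 0
w7 = w6 ∨ u = 0 ∨ 0 = 0
w8 = w7 ∧ w4 = 0 ∧ 1 = 0
w9 = w8 ∧ w2 = 0 ∧ 1 = 0
w10 = w9 ∧ w7 = 0 ∧ 0 = 0
So w10 = 0 as required.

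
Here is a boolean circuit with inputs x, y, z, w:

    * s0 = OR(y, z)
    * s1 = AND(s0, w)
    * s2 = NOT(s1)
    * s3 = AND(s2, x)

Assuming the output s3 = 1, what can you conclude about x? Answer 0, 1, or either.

s3 = AND(s2, x) must be 1, so both s2 = 1 and x = 1.
s2 = NOT(s1) must be 1, so s1 = 0.
s1 = AND(s0, w) must be 0, so at least one of s0, w is 0.
Every assignment with s3 = 1 has x = 1; there are 5 such assignment(s).

1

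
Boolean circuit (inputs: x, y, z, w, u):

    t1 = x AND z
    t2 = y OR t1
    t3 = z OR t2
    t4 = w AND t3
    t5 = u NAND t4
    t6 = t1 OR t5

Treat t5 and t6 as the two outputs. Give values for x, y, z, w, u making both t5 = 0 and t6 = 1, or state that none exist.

Check with x=1, y=1, z=1, w=1, u=1:
t1 = x AND z = 1 AND 1 = 1
t2 = y OR t1 = 1 OR 1 = 1
t3 = z OR t2 = 1 OR 1 = 1
t4 = w AND t3 = 1 AND 1 = 1
t5 = u NAND t4 = 1 NAND 1 = 0
t6 = t1 OR t5 = 1 OR 0 = 1
So t5 = 0 and t6 = 1.

x=1, y=1, z=1, w=1, u=1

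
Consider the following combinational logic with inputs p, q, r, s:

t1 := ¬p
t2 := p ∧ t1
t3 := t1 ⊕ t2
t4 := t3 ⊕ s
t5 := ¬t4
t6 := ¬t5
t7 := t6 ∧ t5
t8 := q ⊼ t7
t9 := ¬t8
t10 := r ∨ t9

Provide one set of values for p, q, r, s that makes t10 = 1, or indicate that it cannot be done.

Check with p=0, q=1, r=1, s=0:
t1 = ¬p = ¬0 = 1
t2 = p ∧ t1 = 0 ∧ 1 = 0
t3 = t1 ⊕ t2 = 1 ⊕ 0 = 1
t4 = t3 ⊕ s = 1 ⊕ 0 = 1
t5 = ¬t4 = ¬1 = 0
t6 = ¬t5 = ¬0 = 1
t7 = t6 ∧ t5 = 1 ∧ 0 = 0
t8 = q ⊼ t7 = 1 ⊼ 0 = 1
t9 = ¬t8 = ¬1 = 0
t10 = r ∨ t9 = 1 ∨ 0 = 1
So t10 = 1 as required.

p=0, q=1, r=1, s=0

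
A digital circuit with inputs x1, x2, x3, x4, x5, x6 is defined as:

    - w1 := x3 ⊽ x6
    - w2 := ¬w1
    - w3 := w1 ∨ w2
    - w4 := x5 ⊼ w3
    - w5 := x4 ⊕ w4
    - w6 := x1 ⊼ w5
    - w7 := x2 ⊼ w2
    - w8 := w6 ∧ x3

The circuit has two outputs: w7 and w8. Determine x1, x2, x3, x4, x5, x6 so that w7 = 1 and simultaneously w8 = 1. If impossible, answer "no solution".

x1=0 x2=0 x3=1 x4=1 x5=0 x6=0

Check with x1=0 x2=0 x3=1 x4=1 x5=0 x6=0:
w1 = x3 ⊽ x6 = 1 ⊽ 0 = 0
w2 = ¬w1 = ¬0 = 1
w3 = w1 ∨ w2 = 0 ∨ 1 = 1
w4 = x5 ⊼ w3 = 0 ⊼ 1 = 1
w5 = x4 ⊕ w4 = 1 ⊕ 1 = 0
w6 = x1 ⊼ w5 = 0 ⊼ 0 = 1
w7 = x2 ⊼ w2 = 0 ⊼ 1 = 1
w8 = w6 ∧ x3 = 1 ∧ 1 = 1
So w7 = 1 and w8 = 1.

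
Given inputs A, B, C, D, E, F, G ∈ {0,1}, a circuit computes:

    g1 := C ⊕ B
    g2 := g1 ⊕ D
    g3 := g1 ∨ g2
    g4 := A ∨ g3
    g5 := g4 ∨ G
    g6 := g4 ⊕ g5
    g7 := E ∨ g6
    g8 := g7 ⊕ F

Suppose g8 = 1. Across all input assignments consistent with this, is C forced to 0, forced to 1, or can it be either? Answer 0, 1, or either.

either

Both values of C occur among assignments with g8 = 1:
  C=0: A=0, B=0, C=0, D=0, E=0, F=0, G=1
  C=1: A=0, B=0, C=1, D=0, E=0, F=1, G=0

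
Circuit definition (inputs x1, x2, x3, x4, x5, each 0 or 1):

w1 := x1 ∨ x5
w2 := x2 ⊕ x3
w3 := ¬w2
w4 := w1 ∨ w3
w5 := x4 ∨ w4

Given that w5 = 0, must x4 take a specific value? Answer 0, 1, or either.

w5 = x4 ∨ w4 must be 0, so both x4 = 0 and w4 = 0.
Every assignment with w5 = 0 has x4 = 0; there are 2 such assignment(s).
  x1=0, x2=0, x3=1, x4=0, x5=0
  x1=0, x2=1, x3=0, x4=0, x5=0

0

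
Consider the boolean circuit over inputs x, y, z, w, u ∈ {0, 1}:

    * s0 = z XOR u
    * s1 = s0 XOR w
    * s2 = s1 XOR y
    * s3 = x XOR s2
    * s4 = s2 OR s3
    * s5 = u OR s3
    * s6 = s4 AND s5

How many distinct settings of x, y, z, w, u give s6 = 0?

12

s6 = s4 AND s5 must be 0, so at least one of s4, s5 is 0.
Enumerating the 32 input combinations, 12 give s6 = 0 and 20 give s6 = 1.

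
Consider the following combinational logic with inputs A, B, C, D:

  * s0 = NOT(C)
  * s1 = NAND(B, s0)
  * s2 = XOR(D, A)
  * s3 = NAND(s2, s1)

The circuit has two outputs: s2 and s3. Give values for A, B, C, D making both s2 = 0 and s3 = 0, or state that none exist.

no solution exists

Across all 16 input combinations, none give both s2 = 0 and s3 = 0.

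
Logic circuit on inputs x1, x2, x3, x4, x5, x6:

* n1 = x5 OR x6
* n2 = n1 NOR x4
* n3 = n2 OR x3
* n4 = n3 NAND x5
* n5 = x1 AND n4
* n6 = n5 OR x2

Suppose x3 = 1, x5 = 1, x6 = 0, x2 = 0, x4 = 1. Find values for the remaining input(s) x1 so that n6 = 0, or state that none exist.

n6 = n5 OR x2 must be 0, so both n5 = 0 and x2 = 0.
n5 = x1 AND n4 must be 0, so at least one of x1, n4 is 0.
Check with x3 = 1, x5 = 1, x6 = 0, x2 = 0, x4 = 1 and x1=1:
n1 = x5 OR x6 = 1 OR 0 = 1
n2 = n1 NOR x4 = 1 NOR 1 = 0
n3 = n2 OR x3 = 0 OR 1 = 1
n4 = n3 NAND x5 = 1 NAND 1 = 0
n5 = x1 AND n4 = 1 AND 0 = 0
n6 = n5 OR x2 = 0 OR 0 = 0
So n6 = 0.

x1=1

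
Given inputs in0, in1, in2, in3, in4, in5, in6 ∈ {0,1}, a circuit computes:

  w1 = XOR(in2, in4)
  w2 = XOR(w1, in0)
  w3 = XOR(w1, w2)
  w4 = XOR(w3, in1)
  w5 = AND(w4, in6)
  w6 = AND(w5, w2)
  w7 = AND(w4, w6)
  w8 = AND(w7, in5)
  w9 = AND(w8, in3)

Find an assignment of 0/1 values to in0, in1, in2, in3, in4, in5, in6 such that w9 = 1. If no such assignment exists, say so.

w9 = AND(w8, in3) must be 1, so both w8 = 1 and in3 = 1.
Check with in0=1, in1=0, in2=1, in3=1, in4=1, in5=1, in6=1:
w1 = XOR(in2, in4) = XOR(1, 1) = 0
w2 = XOR(w1, in0) = XOR(0, 1) = 1
w3 = XOR(w1, w2) = XOR(0, 1) = 1
w4 = XOR(w3, in1) = XOR(1, 0) = 1
w5 = AND(w4, in6) = AND(1, 1) = 1
w6 = AND(w5, w2) = AND(1, 1) = 1
w7 = AND(w4, w6) = AND(1, 1) = 1
w8 = AND(w7, in5) = AND(1, 1) = 1
w9 = AND(w8, in3) = AND(1, 1) = 1
So w9 = 1 as required.

in0=1, in1=0, in2=1, in3=1, in4=1, in5=1, in6=1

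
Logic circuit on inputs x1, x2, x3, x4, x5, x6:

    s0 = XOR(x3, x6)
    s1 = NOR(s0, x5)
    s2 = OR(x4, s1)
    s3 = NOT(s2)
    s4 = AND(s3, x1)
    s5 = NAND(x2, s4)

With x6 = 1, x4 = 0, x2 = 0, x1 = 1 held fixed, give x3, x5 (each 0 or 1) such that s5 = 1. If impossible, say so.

s5 = NAND(x2, s4) must be 1, so at least one of x2, s4 is 0.
Check with x6 = 1, x4 = 0, x2 = 0, x1 = 1 and x3=1, x5=0:
s0 = XOR(x3, x6) = XOR(1, 1) = 0
s1 = NOR(s0, x5) = NOR(0, 0) = 1
s2 = OR(x4, s1) = OR(0, 1) = 1
s3 = NOT(s2) = NOT 1 = 0
s4 = AND(s3, x1) = AND(0, 1) = 0
s5 = NAND(x2, s4) = NAND(0, 0) = 1
So s5 = 1.

x3=1, x5=0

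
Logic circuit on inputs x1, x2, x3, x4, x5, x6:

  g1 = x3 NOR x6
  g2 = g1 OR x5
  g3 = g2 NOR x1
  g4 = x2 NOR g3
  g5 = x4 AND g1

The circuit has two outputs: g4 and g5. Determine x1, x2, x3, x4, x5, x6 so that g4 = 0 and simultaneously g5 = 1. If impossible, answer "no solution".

Check with x1=1 x2=1 x3=0 x4=1 x5=1 x6=0:
g1 = x3 NOR x6 = 0 NOR 0 = 1
g2 = g1 OR x5 = 1 OR 1 = 1
g3 = g2 NOR x1 = 1 NOR 1 = 0
g4 = x2 NOR g3 = 1 NOR 0 = 0
g5 = x4 AND g1 = 1 AND 1 = 1
So g4 = 0 and g5 = 1.

x1=1 x2=1 x3=0 x4=1 x5=1 x6=0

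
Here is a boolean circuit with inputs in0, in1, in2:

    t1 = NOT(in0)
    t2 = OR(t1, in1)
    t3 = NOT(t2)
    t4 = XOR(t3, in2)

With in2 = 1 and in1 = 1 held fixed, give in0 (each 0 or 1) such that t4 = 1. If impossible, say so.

t4 = XOR(t3, in2) must be 1, so t3 and in2 differ.
Check with in2 = 1 and in1 = 1 and in0=1:
t1 = NOT(in0) = NOT 1 = 0
t2 = OR(t1, in1) = OR(0, 1) = 1
t3 = NOT(t2) = NOT 1 = 0
t4 = XOR(t3, in2) = XOR(0, 1) = 1
So t4 = 1.

in0=1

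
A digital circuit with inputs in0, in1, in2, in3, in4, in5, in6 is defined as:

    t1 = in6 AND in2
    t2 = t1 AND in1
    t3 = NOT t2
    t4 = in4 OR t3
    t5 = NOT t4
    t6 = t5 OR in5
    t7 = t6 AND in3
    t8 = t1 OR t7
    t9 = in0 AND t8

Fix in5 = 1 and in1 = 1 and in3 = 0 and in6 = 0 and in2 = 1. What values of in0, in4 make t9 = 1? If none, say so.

no solution exists

With in5 = 1 and in1 = 1 and in3 = 0 and in6 = 0 and in2 = 1 fixed, none of the 4 settings of in0, in4 give t9 = 1.
For example, with in0=1, in4=0:
t1 = in6 AND in2 = 0 AND 1 = 0
t2 = t1 AND in1 = 0 AND 1 = 0
t3 = NOT t2 = NOT 0 = 1
t4 = in4 OR t3 = 0 OR 1 = 1
t5 = NOT t4 = NOT 1 = 0
t6 = t5 OR in5 = 0 OR 1 = 1
t7 = t6 AND in3 = 1 AND 0 = 0
t8 = t1 OR t7 = 0 OR 0 = 0
t9 = in0 AND t8 = 1 AND 0 = 0
giving t9 = 0 ≠ 1.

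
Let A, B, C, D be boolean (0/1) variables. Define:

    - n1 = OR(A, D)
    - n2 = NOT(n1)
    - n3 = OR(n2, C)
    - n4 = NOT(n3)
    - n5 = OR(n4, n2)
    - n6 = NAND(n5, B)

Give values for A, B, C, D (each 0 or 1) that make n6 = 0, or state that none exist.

A=1 B=1 C=0 D=0

n6 = NAND(n5, B) must be 0, so both n5 = 1 and B = 1.
n5 = OR(n4, n2) must be 1, so at least one of n4, n2 is 1.
Check with A=1 B=1 C=0 D=0:
n1 = OR(A, D) = OR(1, 0) = 1
n2 = NOT(n1) = NOT 1 = 0
n3 = OR(n2, C) = OR(0, 0) = 0
n4 = NOT(n3) = NOT 0 = 1
n5 = OR(n4, n2) = OR(1, 0) = 1
n6 = NAND(n5, B) = NAND(1, 1) = 0
So n6 = 0 as required.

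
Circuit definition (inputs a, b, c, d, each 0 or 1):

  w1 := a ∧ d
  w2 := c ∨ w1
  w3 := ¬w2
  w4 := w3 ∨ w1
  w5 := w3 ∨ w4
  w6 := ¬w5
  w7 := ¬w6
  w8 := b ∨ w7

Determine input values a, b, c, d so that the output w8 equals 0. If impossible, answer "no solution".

w8 = b ∨ w7 must be 0, so both b = 0 and w7 = 0.
w7 = ¬w6 must be 0, so w6 = 1.
Check with a=1, b=0, c=1, d=0:
w1 = a ∧ d = 1 ∧ 0 = 0
w2 = c ∨ w1 = 1 ∨ 0 = 1
w3 = ¬w2 = ¬1 = 0
w4 = w3 ∨ w1 = 0 ∨ 0 = 0
w5 = w3 ∨ w4 = 0 ∨ 0 = 0
w6 = ¬w5 = ¬0 = 1
w7 = ¬w6 = ¬1 = 0
w8 = b ∨ w7 = 0 ∨ 0 = 0
So w8 = 0 as required.

a=1, b=0, c=1, d=0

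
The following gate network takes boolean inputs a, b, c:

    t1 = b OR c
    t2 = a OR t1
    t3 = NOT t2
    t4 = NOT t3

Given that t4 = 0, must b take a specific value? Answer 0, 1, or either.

0

t4 = NOT t3 must be 0, so t3 = 1.
t3 = NOT t2 must be 1, so t2 = 0.
t2 = a OR t1 must be 0, so both a = 0 and t1 = 0.
Every assignment with t4 = 0 has b = 0; there are 1 such assignment(s).
  a=0, b=0, c=0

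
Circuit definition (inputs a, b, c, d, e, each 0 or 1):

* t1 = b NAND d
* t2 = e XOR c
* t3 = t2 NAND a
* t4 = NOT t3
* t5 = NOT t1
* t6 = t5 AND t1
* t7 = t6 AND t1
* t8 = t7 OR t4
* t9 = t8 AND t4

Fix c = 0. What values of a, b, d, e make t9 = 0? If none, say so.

t9 = t8 AND t4 must be 0, so at least one of t8, t4 is 0.
Check with c = 0 and a=1, b=1, d=0, e=0:
t1 = b NAND d = 1 NAND 0 = 1
t2 = e XOR c = 0 XOR 0 = 0
t3 = t2 NAND a = 0 NAND 1 = 1
t4 = NOT t3 = NOT 1 = 0
t5 = NOT t1 = NOT 1 = 0
t6 = t5 AND t1 = 0 AND 1 = 0
t7 = t6 AND t1 = 0 AND 1 = 0
t8 = t7 OR t4 = 0 OR 0 = 0
t9 = t8 AND t4 = 0 AND 0 = 0
So t9 = 0.

a=1 b=1 d=0 e=0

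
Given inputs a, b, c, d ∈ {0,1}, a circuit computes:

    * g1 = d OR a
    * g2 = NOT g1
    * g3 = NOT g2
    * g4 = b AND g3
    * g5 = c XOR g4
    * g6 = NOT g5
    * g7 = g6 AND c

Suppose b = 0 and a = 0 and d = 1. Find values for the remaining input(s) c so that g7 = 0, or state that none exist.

Check with b = 0 and a = 0 and d = 1 and c=1:
g1 = d OR a = 1 OR 0 = 1
g2 = NOT g1 = NOT 1 = 0
g3 = NOT g2 = NOT 0 = 1
g4 = b AND g3 = 0 AND 1 = 0
g5 = c XOR g4 = 1 XOR 0 = 1
g6 = NOT g5 = NOT 1 = 0
g7 = g6 AND c = 0 AND 1 = 0
So g7 = 0.

c=1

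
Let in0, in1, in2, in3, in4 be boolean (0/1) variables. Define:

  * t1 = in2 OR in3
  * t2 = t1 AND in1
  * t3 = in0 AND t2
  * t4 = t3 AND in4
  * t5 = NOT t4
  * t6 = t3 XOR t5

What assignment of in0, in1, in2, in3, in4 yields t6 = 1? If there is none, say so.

Check with in0=1, in1=1, in2=0, in3=1, in4=1:
t1 = in2 OR in3 = 0 OR 1 = 1
t2 = t1 AND in1 = 1 AND 1 = 1
t3 = in0 AND t2 = 1 AND 1 = 1
t4 = t3 AND in4 = 1 AND 1 = 1
t5 = NOT t4 = NOT 1 = 0
t6 = t3 XOR t5 = 1 XOR 0 = 1
So t6 = 1 as required.

in0=1, in1=1, in2=0, in3=1, in4=1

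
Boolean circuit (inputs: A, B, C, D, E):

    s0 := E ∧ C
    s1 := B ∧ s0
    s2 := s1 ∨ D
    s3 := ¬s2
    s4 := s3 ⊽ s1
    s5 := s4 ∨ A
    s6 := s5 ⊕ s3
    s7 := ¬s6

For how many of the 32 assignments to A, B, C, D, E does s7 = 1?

9

s7 = ¬s6 must be 1, so s6 = 0.
s6 = s5 ⊕ s3 must be 0, so s5 and s3 are equal.
Enumerating the 32 input combinations, 9 give s7 = 1 and 23 give s7 = 0.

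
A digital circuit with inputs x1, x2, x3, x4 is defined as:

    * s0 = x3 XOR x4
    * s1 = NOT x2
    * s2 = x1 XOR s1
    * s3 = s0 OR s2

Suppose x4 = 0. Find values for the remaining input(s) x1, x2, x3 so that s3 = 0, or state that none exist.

x1=0, x2=1, x3=0

s3 = s0 OR s2 must be 0, so both s0 = 0 and s2 = 0.
Check with x4 = 0 and x1=0, x2=1, x3=0:
s0 = x3 XOR x4 = 0 XOR 0 = 0
s1 = NOT x2 = NOT 1 = 0
s2 = x1 XOR s1 = 0 XOR 0 = 0
s3 = s0 OR s2 = 0 OR 0 = 0
So s3 = 0.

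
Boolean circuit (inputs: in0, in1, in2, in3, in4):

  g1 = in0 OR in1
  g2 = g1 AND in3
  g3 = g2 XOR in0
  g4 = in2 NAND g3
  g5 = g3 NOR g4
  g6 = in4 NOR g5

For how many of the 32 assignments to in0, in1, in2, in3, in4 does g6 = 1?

16

g6 = in4 NOR g5 must be 1, so both in4 = 0 and g5 = 0.
g5 = g3 NOR g4 must be 0, so at least one of g3, g4 is 1.
Enumerating the 32 input combinations, 16 give g6 = 1 and 16 give g6 = 0.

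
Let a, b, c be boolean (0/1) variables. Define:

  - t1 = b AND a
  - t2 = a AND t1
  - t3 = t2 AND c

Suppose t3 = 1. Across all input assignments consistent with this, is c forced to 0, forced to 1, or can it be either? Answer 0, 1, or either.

t3 = t2 AND c must be 1, so both t2 = 1 and c = 1.
t2 = a AND t1 must be 1, so both a = 1 and t1 = 1.
t1 = b AND a must be 1, so both b = 1 and a = 1.
Every assignment with t3 = 1 has c = 1; there are 1 such assignment(s).
  a=1, b=1, c=1

1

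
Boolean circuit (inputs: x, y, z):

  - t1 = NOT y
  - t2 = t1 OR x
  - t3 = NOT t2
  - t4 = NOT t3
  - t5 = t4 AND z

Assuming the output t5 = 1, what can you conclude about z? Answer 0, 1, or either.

1

t5 = t4 AND z must be 1, so both t4 = 1 and z = 1.
t4 = NOT t3 must be 1, so t3 = 0.
t3 = NOT t2 must be 0, so t2 = 1.
Every assignment with t5 = 1 has z = 1; there are 3 such assignment(s).
  x=0, y=0, z=1
  x=1, y=0, z=1
  x=1, y=1, z=1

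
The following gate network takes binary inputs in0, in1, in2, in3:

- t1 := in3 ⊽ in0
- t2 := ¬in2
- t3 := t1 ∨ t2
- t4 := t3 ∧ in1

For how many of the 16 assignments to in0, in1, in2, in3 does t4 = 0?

t4 = t3 ∧ in1 must be 0, so at least one of t3, in1 is 0.
Enumerating the 16 input combinations, 11 give t4 = 0 and 5 give t4 = 1.

11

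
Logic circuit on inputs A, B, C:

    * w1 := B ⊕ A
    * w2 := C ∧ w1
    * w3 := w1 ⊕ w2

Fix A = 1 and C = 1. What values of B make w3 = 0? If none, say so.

B=0

w3 = w1 ⊕ w2 must be 0, so w1 and w2 are equal.
Check with A = 1 and C = 1 and B=0:
w1 = B ⊕ A = 0 ⊕ 1 = 1
w2 = C ∧ w1 = 1 ∧ 1 = 1
w3 = w1 ⊕ w2 = 1 ⊕ 1 = 0
So w3 = 0.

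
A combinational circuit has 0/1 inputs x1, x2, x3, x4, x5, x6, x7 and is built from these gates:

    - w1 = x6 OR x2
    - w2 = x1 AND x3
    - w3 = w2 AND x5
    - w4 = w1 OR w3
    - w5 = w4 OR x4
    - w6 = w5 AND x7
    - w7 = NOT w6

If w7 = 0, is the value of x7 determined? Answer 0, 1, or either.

w7 = NOT w6 must be 0, so w6 = 1.
w6 = w5 AND x7 must be 1, so both w5 = 1 and x7 = 1.
w5 = w4 OR x4 must be 1, so at least one of w4, x4 is 1.
Every assignment with w7 = 0 has x7 = 1; there are 57 such assignment(s).

1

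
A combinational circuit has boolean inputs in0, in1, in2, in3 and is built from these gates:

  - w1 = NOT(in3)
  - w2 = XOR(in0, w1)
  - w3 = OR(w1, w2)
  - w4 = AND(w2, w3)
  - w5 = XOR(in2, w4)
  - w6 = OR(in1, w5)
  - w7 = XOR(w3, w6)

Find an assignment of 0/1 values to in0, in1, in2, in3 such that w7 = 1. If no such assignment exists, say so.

Check with in0=0, in1=1, in2=1, in3=1:
w1 = NOT(in3) = NOT 1 = 0
w2 = XOR(in0, w1) = XOR(0, 0) = 0
w3 = OR(w1, w2) = OR(0, 0) = 0
w4 = AND(w2, w3) = AND(0, 0) = 0
w5 = XOR(in2, w4) = XOR(1, 0) = 1
w6 = OR(in1, w5) = OR(1, 1) = 1
w7 = XOR(w3, w6) = XOR(0, 1) = 1
So w7 = 1 as required.

in0=0, in1=1, in2=1, in3=1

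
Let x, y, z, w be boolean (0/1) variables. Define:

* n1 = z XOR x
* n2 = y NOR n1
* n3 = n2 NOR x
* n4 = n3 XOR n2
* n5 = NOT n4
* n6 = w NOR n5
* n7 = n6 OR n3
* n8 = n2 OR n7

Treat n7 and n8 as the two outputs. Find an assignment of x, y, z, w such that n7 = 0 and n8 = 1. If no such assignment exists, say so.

Check with x=1, y=0, z=1, w=1:
n1 = z XOR x = 1 XOR 1 = 0
n2 = y NOR n1 = 0 NOR 0 = 1
n3 = n2 NOR x = 1 NOR 1 = 0
n4 = n3 XOR n2 = 0 XOR 1 = 1
n5 = NOT n4 = NOT 1 = 0
n6 = w NOR n5 = 1 NOR 0 = 0
n7 = n6 OR n3 = 0 OR 0 = 0
n8 = n2 OR n7 = 1 OR 0 = 1
So n7 = 0 and n8 = 1.

x=1, y=0, z=1, w=1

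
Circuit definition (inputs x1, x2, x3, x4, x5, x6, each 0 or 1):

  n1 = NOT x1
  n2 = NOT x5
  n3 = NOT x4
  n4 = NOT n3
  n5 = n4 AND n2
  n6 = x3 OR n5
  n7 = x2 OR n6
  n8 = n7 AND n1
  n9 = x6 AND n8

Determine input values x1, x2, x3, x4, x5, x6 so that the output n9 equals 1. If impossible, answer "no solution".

x1=0, x2=0, x3=1, x4=0, x5=1, x6=1

n9 = x6 AND n8 must be 1, so both x6 = 1 and n8 = 1.
n8 = n7 AND n1 must be 1, so both n7 = 1 and n1 = 1.
n7 = x2 OR n6 must be 1, so at least one of x2, n6 is 1.
Check with x1=0, x2=0, x3=1, x4=0, x5=1, x6=1:
n1 = NOT x1 = NOT 0 = 1
n2 = NOT x5 = NOT 1 = 0
n3 = NOT x4 = NOT 0 = 1
n4 = NOT n3 = NOT 1 = 0
n5 = n4 AND n2 = 0 AND 0 = 0
n6 = x3 OR n5 = 1 OR 0 = 1
n7 = x2 OR n6 = 0 OR 1 = 1
n8 = n7 AND n1 = 1 AND 1 = 1
n9 = x6 AND n8 = 1 AND 1 = 1
So n9 = 1 as required.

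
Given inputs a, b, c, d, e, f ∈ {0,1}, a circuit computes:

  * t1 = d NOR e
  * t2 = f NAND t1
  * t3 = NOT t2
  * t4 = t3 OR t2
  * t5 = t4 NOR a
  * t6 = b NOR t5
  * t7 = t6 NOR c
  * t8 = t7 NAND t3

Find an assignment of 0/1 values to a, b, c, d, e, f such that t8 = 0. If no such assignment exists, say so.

Check with a=1 b=1 c=0 d=0 e=0 f=1:
t1 = d NOR e = 0 NOR 0 = 1
t2 = f NAND t1 = 1 NAND 1 = 0
t3 = NOT t2 = NOT 0 = 1
t4 = t3 OR t2 = 1 OR 0 = 1
t5 = t4 NOR a = 1 NOR 1 = 0
t6 = b NOR t5 = 1 NOR 0 = 0
t7 = t6 NOR c = 0 NOR 0 = 1
t8 = t7 NAND t3 = 1 NAND 1 = 0
So t8 = 0 as required.

a=1 b=1 c=0 d=0 e=0 f=1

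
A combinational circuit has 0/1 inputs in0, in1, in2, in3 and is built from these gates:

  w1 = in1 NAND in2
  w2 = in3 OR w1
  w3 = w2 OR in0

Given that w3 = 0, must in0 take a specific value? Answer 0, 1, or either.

w3 = w2 OR in0 must be 0, so both w2 = 0 and in0 = 0.
w2 = in3 OR w1 must be 0, so both in3 = 0 and w1 = 0.
w1 = in1 NAND in2 must be 0, so both in1 = 1 and in2 = 1.
Every assignment with w3 = 0 has in0 = 0; there are 1 such assignment(s).
  in0=0, in1=1, in2=1, in3=0

0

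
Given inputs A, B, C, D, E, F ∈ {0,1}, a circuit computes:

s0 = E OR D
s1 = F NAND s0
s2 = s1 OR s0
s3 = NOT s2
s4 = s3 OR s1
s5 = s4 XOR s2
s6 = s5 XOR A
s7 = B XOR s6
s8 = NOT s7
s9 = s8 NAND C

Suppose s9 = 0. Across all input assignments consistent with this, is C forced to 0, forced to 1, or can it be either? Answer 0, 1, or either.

s9 = s8 NAND C must be 0, so both s8 = 1 and C = 1.
Every assignment with s9 = 0 has C = 1; there are 16 such assignment(s).

1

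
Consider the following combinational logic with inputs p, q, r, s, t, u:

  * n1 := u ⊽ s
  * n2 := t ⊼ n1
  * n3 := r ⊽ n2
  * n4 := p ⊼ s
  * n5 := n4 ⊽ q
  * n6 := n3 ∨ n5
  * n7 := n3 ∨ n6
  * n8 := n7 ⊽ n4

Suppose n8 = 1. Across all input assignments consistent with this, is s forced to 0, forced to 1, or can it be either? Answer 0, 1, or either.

1

n8 = n7 ⊽ n4 must be 1, so both n7 = 0 and n4 = 0.
Every assignment with n8 = 1 has s = 1; there are 8 such assignment(s).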